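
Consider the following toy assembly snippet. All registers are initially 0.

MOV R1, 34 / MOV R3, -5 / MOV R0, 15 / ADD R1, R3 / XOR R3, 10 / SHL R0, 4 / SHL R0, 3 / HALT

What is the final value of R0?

1920

R1=34
R3=-5
R0=15
R1=34+(-5)=29
R3=(-5)^10=-15
R0=15<<4=240
R0=240<<3=1920
halt.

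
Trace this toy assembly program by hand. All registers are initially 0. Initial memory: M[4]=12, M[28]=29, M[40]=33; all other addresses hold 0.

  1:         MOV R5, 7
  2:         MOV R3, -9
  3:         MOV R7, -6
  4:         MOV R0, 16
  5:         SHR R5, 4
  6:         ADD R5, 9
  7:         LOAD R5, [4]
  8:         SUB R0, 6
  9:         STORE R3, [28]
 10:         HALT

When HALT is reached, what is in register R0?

R5=7
R3=-9
R7=-6
R0=16
R5=7>>4=0
R5=0+9=9
R5=M[4]=12
R0=16-6=10
STORE R3, [28] → M[28]=-9
halt.

10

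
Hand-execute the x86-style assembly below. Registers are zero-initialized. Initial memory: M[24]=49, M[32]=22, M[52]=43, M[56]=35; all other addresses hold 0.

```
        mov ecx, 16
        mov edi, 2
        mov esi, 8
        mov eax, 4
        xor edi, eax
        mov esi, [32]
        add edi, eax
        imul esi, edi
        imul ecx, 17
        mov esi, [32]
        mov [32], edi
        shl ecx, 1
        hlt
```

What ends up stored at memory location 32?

10

after mov ecx, 16: ecx=16
after mov edi, 2: edi=2
after mov esi, 8: esi=8
after mov eax, 4: eax=4
after xor edi, eax: edi=2^4=6
after mov esi, [32]: esi=M[32]=22
after add edi, eax: edi=6+4=10
after imul esi, edi: esi=22*10=220
after imul ecx, 17: ecx=16*17=272
after mov esi, [32]: esi=M[32]=22
mov [32], edi → M[32]=10
after shl ecx, 1: ecx=272<<1=544
halt.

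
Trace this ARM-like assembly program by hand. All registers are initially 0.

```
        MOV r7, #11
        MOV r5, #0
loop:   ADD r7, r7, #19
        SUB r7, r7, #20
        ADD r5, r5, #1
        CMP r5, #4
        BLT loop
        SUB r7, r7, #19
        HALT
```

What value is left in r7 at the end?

-12

MOV r7, #11 → r7=11
MOV r5, #0 → r5=0
ADD r7, r7, #19 → r7=11+19=30
SUB r7, r7, #20 → r7=30-20=10
ADD r5, r5, #1 → r5=0+1=1
CMP r5, #4  (cmp 1,4)
BLT loop: taken
ADD r7, r7, #19 → r7=10+19=29
SUB r7, r7, #20 → r7=29-20=9
ADD r5, r5, #1 → r5=1+1=2
CMP r5, #4  (cmp 2,4)
BLT loop: taken
ADD r7, r7, #19 → r7=9+19=28
SUB r7, r7, #20 → r7=28-20=8
ADD r5, r5, #1 → r5=2+1=3
CMP r5, #4  (cmp 3,4)
BLT loop: taken
ADD r7, r7, #19 → r7=8+19=27
SUB r7, r7, #20 → r7=27-20=7
ADD r5, r5, #1 → r5=3+1=4
CMP r5, #4  (cmp 4,4)
BLT loop: not taken
SUB r7, r7, #19 → r7=7-19=-12
halt.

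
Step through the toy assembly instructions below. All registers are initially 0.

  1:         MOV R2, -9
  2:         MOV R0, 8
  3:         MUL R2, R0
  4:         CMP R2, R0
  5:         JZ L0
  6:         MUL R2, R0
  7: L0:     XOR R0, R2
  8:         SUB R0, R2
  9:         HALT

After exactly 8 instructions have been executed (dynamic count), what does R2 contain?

-576

MOV R2, -9 → R2=-9
MOV R0, 8 → R0=8
MUL R2, R0 → R2=(-9)*8=-72
CMP R2, R0  (cmp -72,8)
JZ L0: not taken
MUL R2, R0 → R2=(-72)*8=-576
XOR R0, R2 → R0=8^(-576)=-568
SUB R0, R2 → R0=(-568)-(-576)=8
After step 8: R2 = -576.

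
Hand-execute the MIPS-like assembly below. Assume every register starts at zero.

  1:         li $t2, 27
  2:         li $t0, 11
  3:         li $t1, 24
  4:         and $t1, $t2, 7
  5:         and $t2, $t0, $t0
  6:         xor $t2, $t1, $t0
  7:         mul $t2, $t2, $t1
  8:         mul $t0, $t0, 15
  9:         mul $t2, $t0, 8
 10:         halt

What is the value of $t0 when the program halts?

li $t2, 27 → $t2=27
li $t0, 11 → $t0=11
li $t1, 24 → $t1=24
and $t1, $t2, 7 → $t1=27&7=3
and $t2, $t0, $t0 → $t2=11&11=11
xor $t2, $t1, $t0 → $t2=3^11=8
mul $t2, $t2, $t1 → $t2=8*3=24
mul $t0, $t0, 15 → $t0=11*15=165
mul $t2, $t0, 8 → $t2=165*8=1320
halt.

165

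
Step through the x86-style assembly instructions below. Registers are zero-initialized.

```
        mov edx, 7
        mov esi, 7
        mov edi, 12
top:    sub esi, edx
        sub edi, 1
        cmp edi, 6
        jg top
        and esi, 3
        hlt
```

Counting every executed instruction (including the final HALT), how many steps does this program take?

29

mov edx, 7 → edx=7
mov esi, 7 → esi=7
mov edi, 12 → edi=12
sub esi, edx → esi=7-7=0
sub edi, 1 → edi=12-1=11
cmp edi, 6  (cmp 11,6)
jg top: taken
sub esi, edx → esi=0-7=-7
sub edi, 1 → edi=11-1=10
cmp edi, 6  (cmp 10,6)
jg top: taken
sub esi, edx → esi=(-7)-7=-14
sub edi, 1 → edi=10-1=9
cmp edi, 6  (cmp 9,6)
jg top: taken
sub esi, edx → esi=(-14)-7=-21
sub edi, 1 → edi=9-1=8
cmp edi, 6  (cmp 8,6)
jg top: taken
sub esi, edx → esi=(-21)-7=-28
sub edi, 1 → edi=8-1=7
cmp edi, 6  (cmp 7,6)
jg top: taken
sub esi, edx → esi=(-28)-7=-35
sub edi, 1 → edi=7-1=6
cmp edi, 6  (cmp 6,6)
jg top: not taken
and esi, 3 → esi=(-35)&3=1
halt.
Total executed instructions: 29.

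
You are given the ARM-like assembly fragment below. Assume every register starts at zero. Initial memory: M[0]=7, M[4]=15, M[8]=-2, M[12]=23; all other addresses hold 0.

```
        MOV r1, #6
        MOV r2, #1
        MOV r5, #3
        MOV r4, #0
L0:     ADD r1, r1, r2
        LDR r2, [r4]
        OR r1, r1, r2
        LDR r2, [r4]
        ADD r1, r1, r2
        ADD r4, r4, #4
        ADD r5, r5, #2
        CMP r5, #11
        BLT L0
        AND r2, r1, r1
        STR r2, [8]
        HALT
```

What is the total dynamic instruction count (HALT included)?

MOV r1, #6 → r1=6
MOV r2, #1 → r2=1
MOV r5, #3 → r5=3
MOV r4, #0 → r4=0
ADD r1, r1, r2 → r1=6+1=7
LDR r2, [r4] → r2=M[0]=7
OR r1, r1, r2 → r1=7|7=7
LDR r2, [r4] → r2=M[0]=7
ADD r1, r1, r2 → r1=7+7=14
ADD r4, r4, #4 → r4=0+4=4
ADD r5, r5, #2 → r5=3+2=5
CMP r5, #11  (cmp 5,11)
BLT L0: taken
ADD r1, r1, r2 → r1=14+7=21
LDR r2, [r4] → r2=M[4]=15
OR r1, r1, r2 → r1=21|15=31
LDR r2, [r4] → r2=M[4]=15
ADD r1, r1, r2 → r1=31+15=46
ADD r4, r4, #4 → r4=4+4=8
ADD r5, r5, #2 → r5=5+2=7
CMP r5, #11  (cmp 7,11)
BLT L0: taken
ADD r1, r1, r2 → r1=46+15=61
LDR r2, [r4] → r2=M[8]=-2
OR r1, r1, r2 → r1=61|(-2)=-1
LDR r2, [r4] → r2=M[8]=-2
ADD r1, r1, r2 → r1=(-1)+(-2)=-3
ADD r4, r4, #4 → r4=8+4=12
ADD r5, r5, #2 → r5=7+2=9
CMP r5, #11  (cmp 9,11)
BLT L0: taken
ADD r1, r1, r2 → r1=(-3)+(-2)=-5
LDR r2, [r4] → r2=M[12]=23
OR r1, r1, r2 → r1=(-5)|23=-1
LDR r2, [r4] → r2=M[12]=23
ADD r1, r1, r2 → r1=(-1)+23=22
ADD r4, r4, #4 → r4=12+4=16
ADD r5, r5, #2 → r5=9+2=11
CMP r5, #11  (cmp 11,11)
BLT L0: not taken
AND r2, r1, r1 → r2=22&22=22
STR r2, [8] → M[8]=22
halt.
Total executed instructions: 43.

43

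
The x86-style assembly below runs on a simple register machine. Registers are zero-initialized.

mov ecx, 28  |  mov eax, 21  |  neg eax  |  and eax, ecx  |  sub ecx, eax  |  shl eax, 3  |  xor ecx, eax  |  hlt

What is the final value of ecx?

84

mov ecx, 28 → ecx=28
mov eax, 21 → eax=21
neg eax → eax=-(21)=-21
and eax, ecx → eax=(-21)&28=8
sub ecx, eax → ecx=28-8=20
shl eax, 3 → eax=8<<3=64
xor ecx, eax → ecx=20^64=84
halt.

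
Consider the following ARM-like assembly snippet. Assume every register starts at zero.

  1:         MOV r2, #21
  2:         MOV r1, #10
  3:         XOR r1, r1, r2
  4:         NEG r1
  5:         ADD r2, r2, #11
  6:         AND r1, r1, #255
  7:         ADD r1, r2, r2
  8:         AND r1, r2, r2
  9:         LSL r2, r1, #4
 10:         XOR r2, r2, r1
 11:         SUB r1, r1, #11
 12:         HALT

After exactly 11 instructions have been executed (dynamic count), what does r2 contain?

544

r2=21
r1=10
r1=10^21=31
r1=-(31)=-31
r2=21+11=32
r1=(-31)&255=225
r1=32+32=64
r1=32&32=32
r2=32<<4=512
r2=512^32=544
r1=32-11=21
After step 11: r2 = 544.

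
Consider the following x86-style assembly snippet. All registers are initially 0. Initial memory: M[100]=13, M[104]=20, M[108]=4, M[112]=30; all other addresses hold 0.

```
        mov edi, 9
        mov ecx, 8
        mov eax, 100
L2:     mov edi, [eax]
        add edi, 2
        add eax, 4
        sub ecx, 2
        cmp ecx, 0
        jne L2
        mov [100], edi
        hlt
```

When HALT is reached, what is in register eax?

edi=9
ecx=8
eax=100
edi=M[100]=13
edi=13+2=15
eax=100+4=104
ecx=8-2=6
cmp ecx, 0  (cmp 6,0)
jne L2: taken
edi=M[104]=20
edi=20+2=22
eax=104+4=108
ecx=6-2=4
cmp ecx, 0  (cmp 4,0)
jne L2: taken
edi=M[108]=4
edi=4+2=6
eax=108+4=112
ecx=4-2=2
cmp ecx, 0  (cmp 2,0)
jne L2: taken
edi=M[112]=30
edi=30+2=32
eax=112+4=116
ecx=2-2=0
cmp ecx, 0  (cmp 0,0)
jne L2: not taken
mov [100], edi → M[100]=32
halt.

116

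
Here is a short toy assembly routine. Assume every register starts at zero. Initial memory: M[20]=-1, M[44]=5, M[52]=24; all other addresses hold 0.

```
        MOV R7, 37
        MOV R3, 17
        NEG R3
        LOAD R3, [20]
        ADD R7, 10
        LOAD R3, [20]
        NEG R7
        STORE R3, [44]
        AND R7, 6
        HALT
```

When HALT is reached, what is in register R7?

0

after MOV R7, 37: R7=37
after MOV R3, 17: R3=17
after NEG R3: R3=-(17)=-17
after LOAD R3, [20]: R3=M[20]=-1
after ADD R7, 10: R7=37+10=47
after LOAD R3, [20]: R3=M[20]=-1
after NEG R7: R7=-(47)=-47
STORE R3, [44] → M[44]=-1
after AND R7, 6: R7=(-47)&6=0
halt.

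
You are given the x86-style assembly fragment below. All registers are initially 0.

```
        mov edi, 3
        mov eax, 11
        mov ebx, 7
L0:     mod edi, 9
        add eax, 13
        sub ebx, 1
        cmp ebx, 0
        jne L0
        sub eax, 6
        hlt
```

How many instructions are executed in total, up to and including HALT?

40

after mov edi, 3: edi=3
after mov eax, 11: eax=11
after mov ebx, 7: ebx=7
after mod edi, 9: edi=3%9=3
after add eax, 13: eax=11+13=24
after sub ebx, 1: ebx=7-1=6
cmp ebx, 0  (cmp 6,0)
jne L0: taken
after mod edi, 9: edi=3%9=3
after add eax, 13: eax=24+13=37
after sub ebx, 1: ebx=6-1=5
cmp ebx, 0  (cmp 5,0)
jne L0: taken
after mod edi, 9: edi=3%9=3
after add eax, 13: eax=37+13=50
after sub ebx, 1: ebx=5-1=4
cmp ebx, 0  (cmp 4,0)
jne L0: taken
after mod edi, 9: edi=3%9=3
after add eax, 13: eax=50+13=63
after sub ebx, 1: ebx=4-1=3
cmp ebx, 0  (cmp 3,0)
jne L0: taken
after mod edi, 9: edi=3%9=3
after add eax, 13: eax=63+13=76
after sub ebx, 1: ebx=3-1=2
cmp ebx, 0  (cmp 2,0)
jne L0: taken
after mod edi, 9: edi=3%9=3
after add eax, 13: eax=76+13=89
after sub ebx, 1: ebx=2-1=1
cmp ebx, 0  (cmp 1,0)
jne L0: taken
after mod edi, 9: edi=3%9=3
after add eax, 13: eax=89+13=102
after sub ebx, 1: ebx=1-1=0
cmp ebx, 0  (cmp 0,0)
jne L0: not taken
after sub eax, 6: eax=102-6=96
halt.
Total executed instructions: 40.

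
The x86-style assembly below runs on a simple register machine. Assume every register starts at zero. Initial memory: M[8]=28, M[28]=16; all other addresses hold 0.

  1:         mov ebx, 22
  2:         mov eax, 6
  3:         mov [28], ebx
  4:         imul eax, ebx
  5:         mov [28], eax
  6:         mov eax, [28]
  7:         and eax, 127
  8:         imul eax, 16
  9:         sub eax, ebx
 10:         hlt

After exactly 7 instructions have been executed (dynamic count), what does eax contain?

after mov ebx, 22: ebx=22
after mov eax, 6: eax=6
mov [28], ebx → M[28]=22
after imul eax, ebx: eax=6*22=132
mov [28], eax → M[28]=132
after mov eax, [28]: eax=M[28]=132
after and eax, 127: eax=132&127=4
After step 7: eax = 4.

4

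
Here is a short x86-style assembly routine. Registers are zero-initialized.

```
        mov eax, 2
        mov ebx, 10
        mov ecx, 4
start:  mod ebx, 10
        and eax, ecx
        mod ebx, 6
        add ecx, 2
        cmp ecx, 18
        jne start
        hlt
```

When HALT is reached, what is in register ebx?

eax=2
ebx=10
ecx=4
ebx=10%10=0
eax=2&4=0
ebx=0%6=0
ecx=4+2=6
cmp ecx, 18  (cmp 6,18)
jne start: taken
ebx=0%10=0
eax=0&6=0
ebx=0%6=0
ecx=6+2=8
cmp ecx, 18  (cmp 8,18)
jne start: taken
ebx=0%10=0
eax=0&8=0
ebx=0%6=0
ecx=8+2=10
cmp ecx, 18  (cmp 10,18)
jne start: taken
ebx=0%10=0
eax=0&10=0
ebx=0%6=0
ecx=10+2=12
cmp ecx, 18  (cmp 12,18)
jne start: taken
ebx=0%10=0
eax=0&12=0
ebx=0%6=0
ecx=12+2=14
cmp ecx, 18  (cmp 14,18)
jne start: taken
ebx=0%10=0
eax=0&14=0
ebx=0%6=0
ecx=14+2=16
cmp ecx, 18  (cmp 16,18)
jne start: taken
ebx=0%10=0
eax=0&16=0
ebx=0%6=0
ecx=16+2=18
cmp ecx, 18  (cmp 18,18)
jne start: not taken
halt.

0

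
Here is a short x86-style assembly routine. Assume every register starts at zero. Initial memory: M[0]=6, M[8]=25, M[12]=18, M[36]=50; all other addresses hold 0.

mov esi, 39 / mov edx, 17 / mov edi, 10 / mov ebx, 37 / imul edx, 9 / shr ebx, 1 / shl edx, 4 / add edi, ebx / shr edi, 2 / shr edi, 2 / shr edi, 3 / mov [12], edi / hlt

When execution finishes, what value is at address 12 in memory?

0

after mov esi, 39: esi=39
after mov edx, 17: edx=17
after mov edi, 10: edi=10
after mov ebx, 37: ebx=37
after imul edx, 9: edx=17*9=153
after shr ebx, 1: ebx=37>>1=18
after shl edx, 4: edx=153<<4=2448
after add edi, ebx: edi=10+18=28
after shr edi, 2: edi=28>>2=7
after shr edi, 2: edi=7>>2=1
after shr edi, 3: edi=1>>3=0
mov [12], edi → M[12]=0
halt.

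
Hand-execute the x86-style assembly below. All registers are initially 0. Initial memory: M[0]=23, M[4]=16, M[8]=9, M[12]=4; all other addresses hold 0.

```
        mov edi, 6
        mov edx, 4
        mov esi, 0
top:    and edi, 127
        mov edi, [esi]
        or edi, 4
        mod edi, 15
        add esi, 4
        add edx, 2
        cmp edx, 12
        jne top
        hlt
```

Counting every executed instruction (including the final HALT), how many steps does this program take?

36

after mov edi, 6: edi=6
after mov edx, 4: edx=4
after mov esi, 0: esi=0
after and edi, 127: edi=6&127=6
after mov edi, [esi]: edi=M[0]=23
after or edi, 4: edi=23|4=23
after mod edi, 15: edi=23%15=8
after add esi, 4: esi=0+4=4
after add edx, 2: edx=4+2=6
cmp edx, 12  (cmp 6,12)
jne top: taken
after and edi, 127: edi=8&127=8
after mov edi, [esi]: edi=M[4]=16
after or edi, 4: edi=16|4=20
after mod edi, 15: edi=20%15=5
after add esi, 4: esi=4+4=8
after add edx, 2: edx=6+2=8
cmp edx, 12  (cmp 8,12)
jne top: taken
after and edi, 127: edi=5&127=5
after mov edi, [esi]: edi=M[8]=9
after or edi, 4: edi=9|4=13
after mod edi, 15: edi=13%15=13
after add esi, 4: esi=8+4=12
after add edx, 2: edx=8+2=10
cmp edx, 12  (cmp 10,12)
jne top: taken
after and edi, 127: edi=13&127=13
after mov edi, [esi]: edi=M[12]=4
after or edi, 4: edi=4|4=4
after mod edi, 15: edi=4%15=4
after add esi, 4: esi=12+4=16
after add edx, 2: edx=10+2=12
cmp edx, 12  (cmp 12,12)
jne top: not taken
halt.
Total executed instructions: 36.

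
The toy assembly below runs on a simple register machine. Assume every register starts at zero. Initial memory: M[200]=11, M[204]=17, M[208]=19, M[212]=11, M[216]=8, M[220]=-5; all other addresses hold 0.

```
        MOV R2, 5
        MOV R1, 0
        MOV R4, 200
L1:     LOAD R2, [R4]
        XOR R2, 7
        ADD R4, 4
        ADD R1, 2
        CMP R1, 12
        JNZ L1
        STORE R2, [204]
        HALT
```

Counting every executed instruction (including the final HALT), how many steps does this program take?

R2=5
R1=0
R4=200
R2=M[200]=11
R2=11^7=12
R4=200+4=204
R1=0+2=2
CMP R1, 12  (cmp 2,12)
JNZ L1: taken
R2=M[204]=17
R2=17^7=22
R4=204+4=208
R1=2+2=4
CMP R1, 12  (cmp 4,12)
JNZ L1: taken
R2=M[208]=19
R2=19^7=20
R4=208+4=212
R1=4+2=6
CMP R1, 12  (cmp 6,12)
JNZ L1: taken
R2=M[212]=11
R2=11^7=12
R4=212+4=216
R1=6+2=8
CMP R1, 12  (cmp 8,12)
JNZ L1: taken
R2=M[216]=8
R2=8^7=15
R4=216+4=220
R1=8+2=10
CMP R1, 12  (cmp 10,12)
JNZ L1: taken
R2=M[220]=-5
R2=(-5)^7=-4
R4=220+4=224
R1=10+2=12
CMP R1, 12  (cmp 12,12)
JNZ L1: not taken
STORE R2, [204] → M[204]=-4
halt.
Total executed instructions: 41.

41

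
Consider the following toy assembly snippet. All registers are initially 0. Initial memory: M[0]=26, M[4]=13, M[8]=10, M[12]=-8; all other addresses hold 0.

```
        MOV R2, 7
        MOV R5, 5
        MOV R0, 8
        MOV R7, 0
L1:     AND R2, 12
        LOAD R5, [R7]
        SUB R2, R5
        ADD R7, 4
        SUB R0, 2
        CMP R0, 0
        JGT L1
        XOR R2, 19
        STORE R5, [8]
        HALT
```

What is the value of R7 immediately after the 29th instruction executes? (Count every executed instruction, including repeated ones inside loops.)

MOV R2, 7 → R2=7
MOV R5, 5 → R5=5
MOV R0, 8 → R0=8
MOV R7, 0 → R7=0
AND R2, 12 → R2=7&12=4
LOAD R5, [R7] → R5=M[0]=26
SUB R2, R5 → R2=4-26=-22
ADD R7, 4 → R7=0+4=4
SUB R0, 2 → R0=8-2=6
CMP R0, 0  (cmp 6,0)
JGT L1: taken
AND R2, 12 → R2=(-22)&12=8
LOAD R5, [R7] → R5=M[4]=13
SUB R2, R5 → R2=8-13=-5
ADD R7, 4 → R7=4+4=8
SUB R0, 2 → R0=6-2=4
CMP R0, 0  (cmp 4,0)
JGT L1: taken
AND R2, 12 → R2=(-5)&12=8
LOAD R5, [R7] → R5=M[8]=10
SUB R2, R5 → R2=8-10=-2
ADD R7, 4 → R7=8+4=12
SUB R0, 2 → R0=4-2=2
CMP R0, 0  (cmp 2,0)
JGT L1: taken
AND R2, 12 → R2=(-2)&12=12
LOAD R5, [R7] → R5=M[12]=-8
SUB R2, R5 → R2=12-(-8)=20
ADD R7, 4 → R7=12+4=16
After step 29: R7 = 16.

16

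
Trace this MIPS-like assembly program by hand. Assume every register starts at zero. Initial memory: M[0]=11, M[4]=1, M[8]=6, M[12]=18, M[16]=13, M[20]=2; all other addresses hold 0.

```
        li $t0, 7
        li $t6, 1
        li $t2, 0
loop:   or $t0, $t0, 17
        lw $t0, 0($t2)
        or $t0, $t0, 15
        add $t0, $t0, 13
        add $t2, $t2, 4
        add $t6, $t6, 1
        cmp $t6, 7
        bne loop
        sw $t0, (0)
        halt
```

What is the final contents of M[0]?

$t0=7
$t6=1
$t2=0
$t0=7|17=23
$t0=M[0]=11
$t0=11|15=15
$t0=15+13=28
$t2=0+4=4
$t6=1+1=2
cmp $t6, 7  (cmp 2,7)
bne loop: taken
$t0=28|17=29
$t0=M[4]=1
$t0=1|15=15
$t0=15+13=28
$t2=4+4=8
$t6=2+1=3
cmp $t6, 7  (cmp 3,7)
bne loop: taken
$t0=28|17=29
$t0=M[8]=6
$t0=6|15=15
$t0=15+13=28
$t2=8+4=12
$t6=3+1=4
cmp $t6, 7  (cmp 4,7)
bne loop: taken
$t0=28|17=29
$t0=M[12]=18
$t0=18|15=31
$t0=31+13=44
$t2=12+4=16
$t6=4+1=5
cmp $t6, 7  (cmp 5,7)
bne loop: taken
$t0=44|17=61
$t0=M[16]=13
$t0=13|15=15
$t0=15+13=28
$t2=16+4=20
$t6=5+1=6
cmp $t6, 7  (cmp 6,7)
bne loop: taken
$t0=28|17=29
$t0=M[20]=2
$t0=2|15=15
$t0=15+13=28
$t2=20+4=24
$t6=6+1=7
cmp $t6, 7  (cmp 7,7)
bne loop: not taken
sw $t0, (0) → M[0]=28
halt.

28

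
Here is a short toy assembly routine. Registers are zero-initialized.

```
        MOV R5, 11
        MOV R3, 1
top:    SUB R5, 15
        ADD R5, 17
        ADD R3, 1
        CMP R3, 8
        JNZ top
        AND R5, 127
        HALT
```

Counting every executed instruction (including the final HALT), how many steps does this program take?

after MOV R5, 11: R5=11
after MOV R3, 1: R3=1
after SUB R5, 15: R5=11-15=-4
after ADD R5, 17: R5=(-4)+17=13
after ADD R3, 1: R3=1+1=2
CMP R3, 8  (cmp 2,8)
JNZ top: taken
after SUB R5, 15: R5=13-15=-2
after ADD R5, 17: R5=(-2)+17=15
after ADD R3, 1: R3=2+1=3
CMP R3, 8  (cmp 3,8)
JNZ top: taken
after SUB R5, 15: R5=15-15=0
after ADD R5, 17: R5=0+17=17
after ADD R3, 1: R3=3+1=4
CMP R3, 8  (cmp 4,8)
JNZ top: taken
after SUB R5, 15: R5=17-15=2
after ADD R5, 17: R5=2+17=19
after ADD R3, 1: R3=4+1=5
CMP R3, 8  (cmp 5,8)
JNZ top: taken
after SUB R5, 15: R5=19-15=4
after ADD R5, 17: R5=4+17=21
after ADD R3, 1: R3=5+1=6
CMP R3, 8  (cmp 6,8)
JNZ top: taken
after SUB R5, 15: R5=21-15=6
after ADD R5, 17: R5=6+17=23
after ADD R3, 1: R3=6+1=7
CMP R3, 8  (cmp 7,8)
JNZ top: taken
after SUB R5, 15: R5=23-15=8
after ADD R5, 17: R5=8+17=25
after ADD R3, 1: R3=7+1=8
CMP R3, 8  (cmp 8,8)
JNZ top: not taken
after AND R5, 127: R5=25&127=25
halt.
Total executed instructions: 39.

39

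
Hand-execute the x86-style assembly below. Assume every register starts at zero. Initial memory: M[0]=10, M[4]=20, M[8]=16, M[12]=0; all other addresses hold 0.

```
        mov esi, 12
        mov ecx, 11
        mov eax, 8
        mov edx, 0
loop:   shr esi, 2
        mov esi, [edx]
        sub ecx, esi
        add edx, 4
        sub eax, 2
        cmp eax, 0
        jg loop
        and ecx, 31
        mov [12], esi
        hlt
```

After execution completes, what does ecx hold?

esi=12
ecx=11
eax=8
edx=0
esi=12>>2=3
esi=M[0]=10
ecx=11-10=1
edx=0+4=4
eax=8-2=6
cmp eax, 0  (cmp 6,0)
jg loop: taken
esi=10>>2=2
esi=M[4]=20
ecx=1-20=-19
edx=4+4=8
eax=6-2=4
cmp eax, 0  (cmp 4,0)
jg loop: taken
esi=20>>2=5
esi=M[8]=16
ecx=(-19)-16=-35
edx=8+4=12
eax=4-2=2
cmp eax, 0  (cmp 2,0)
jg loop: taken
esi=16>>2=4
esi=M[12]=0
ecx=(-35)-0=-35
edx=12+4=16
eax=2-2=0
cmp eax, 0  (cmp 0,0)
jg loop: not taken
ecx=(-35)&31=29
mov [12], esi → M[12]=0
halt.

29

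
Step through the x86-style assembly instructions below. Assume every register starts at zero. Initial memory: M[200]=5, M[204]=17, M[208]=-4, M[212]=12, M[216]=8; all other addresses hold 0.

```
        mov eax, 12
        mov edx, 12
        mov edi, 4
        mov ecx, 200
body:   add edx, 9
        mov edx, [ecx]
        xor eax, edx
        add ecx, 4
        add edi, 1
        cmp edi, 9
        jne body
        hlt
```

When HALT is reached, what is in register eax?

-32

after mov eax, 12: eax=12
after mov edx, 12: edx=12
after mov edi, 4: edi=4
after mov ecx, 200: ecx=200
after add edx, 9: edx=12+9=21
after mov edx, [ecx]: edx=M[200]=5
after xor eax, edx: eax=12^5=9
after add ecx, 4: ecx=200+4=204
after add edi, 1: edi=4+1=5
cmp edi, 9  (cmp 5,9)
jne body: taken
after add edx, 9: edx=5+9=14
after mov edx, [ecx]: edx=M[204]=17
after xor eax, edx: eax=9^17=24
after add ecx, 4: ecx=204+4=208
after add edi, 1: edi=5+1=6
cmp edi, 9  (cmp 6,9)
jne body: taken
after add edx, 9: edx=17+9=26
after mov edx, [ecx]: edx=M[208]=-4
after xor eax, edx: eax=24^(-4)=-28
after add ecx, 4: ecx=208+4=212
after add edi, 1: edi=6+1=7
cmp edi, 9  (cmp 7,9)
jne body: taken
after add edx, 9: edx=(-4)+9=5
after mov edx, [ecx]: edx=M[212]=12
after xor eax, edx: eax=(-28)^12=-24
after add ecx, 4: ecx=212+4=216
after add edi, 1: edi=7+1=8
cmp edi, 9  (cmp 8,9)
jne body: taken
after add edx, 9: edx=12+9=21
after mov edx, [ecx]: edx=M[216]=8
after xor eax, edx: eax=(-24)^8=-32
after add ecx, 4: ecx=216+4=220
after add edi, 1: edi=8+1=9
cmp edi, 9  (cmp 9,9)
jne body: not taken
halt.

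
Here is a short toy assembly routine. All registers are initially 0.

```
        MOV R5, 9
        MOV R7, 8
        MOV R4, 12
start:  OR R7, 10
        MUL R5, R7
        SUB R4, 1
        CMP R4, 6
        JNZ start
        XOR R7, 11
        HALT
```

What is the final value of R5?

9000000

MOV R5, 9 → R5=9
MOV R7, 8 → R7=8
MOV R4, 12 → R4=12
OR R7, 10 → R7=8|10=10
MUL R5, R7 → R5=9*10=90
SUB R4, 1 → R4=12-1=11
CMP R4, 6  (cmp 11,6)
JNZ start: taken
OR R7, 10 → R7=10|10=10
MUL R5, R7 → R5=90*10=900
SUB R4, 1 → R4=11-1=10
CMP R4, 6  (cmp 10,6)
JNZ start: taken
OR R7, 10 → R7=10|10=10
MUL R5, R7 → R5=900*10=9000
SUB R4, 1 → R4=10-1=9
CMP R4, 6  (cmp 9,6)
JNZ start: taken
OR R7, 10 → R7=10|10=10
MUL R5, R7 → R5=9000*10=90000
SUB R4, 1 → R4=9-1=8
CMP R4, 6  (cmp 8,6)
JNZ start: taken
OR R7, 10 → R7=10|10=10
MUL R5, R7 → R5=90000*10=900000
SUB R4, 1 → R4=8-1=7
CMP R4, 6  (cmp 7,6)
JNZ start: taken
OR R7, 10 → R7=10|10=10
MUL R5, R7 → R5=900000*10=9000000
SUB R4, 1 → R4=7-1=6
CMP R4, 6  (cmp 6,6)
JNZ start: not taken
XOR R7, 11 → R7=10^11=1
halt.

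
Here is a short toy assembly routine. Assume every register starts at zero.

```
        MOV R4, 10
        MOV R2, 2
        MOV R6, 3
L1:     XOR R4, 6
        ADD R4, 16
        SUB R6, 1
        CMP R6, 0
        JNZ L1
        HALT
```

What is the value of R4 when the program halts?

MOV R4, 10 → R4=10
MOV R2, 2 → R2=2
MOV R6, 3 → R6=3
XOR R4, 6 → R4=10^6=12
ADD R4, 16 → R4=12+16=28
SUB R6, 1 → R6=3-1=2
CMP R6, 0  (cmp 2,0)
JNZ L1: taken
XOR R4, 6 → R4=28^6=26
ADD R4, 16 → R4=26+16=42
SUB R6, 1 → R6=2-1=1
CMP R6, 0  (cmp 1,0)
JNZ L1: taken
XOR R4, 6 → R4=42^6=44
ADD R4, 16 → R4=44+16=60
SUB R6, 1 → R6=1-1=0
CMP R6, 0  (cmp 0,0)
JNZ L1: not taken
halt.

60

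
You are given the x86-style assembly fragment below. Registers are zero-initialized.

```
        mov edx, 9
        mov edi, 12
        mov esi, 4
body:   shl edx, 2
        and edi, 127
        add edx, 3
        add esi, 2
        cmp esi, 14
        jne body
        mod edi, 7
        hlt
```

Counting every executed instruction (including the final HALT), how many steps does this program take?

mov edx, 9 → edx=9
mov edi, 12 → edi=12
mov esi, 4 → esi=4
shl edx, 2 → edx=9<<2=36
and edi, 127 → edi=12&127=12
add edx, 3 → edx=36+3=39
add esi, 2 → esi=4+2=6
cmp esi, 14  (cmp 6,14)
jne body: taken
shl edx, 2 → edx=39<<2=156
and edi, 127 → edi=12&127=12
add edx, 3 → edx=156+3=159
add esi, 2 → esi=6+2=8
cmp esi, 14  (cmp 8,14)
jne body: taken
shl edx, 2 → edx=159<<2=636
and edi, 127 → edi=12&127=12
add edx, 3 → edx=636+3=639
add esi, 2 → esi=8+2=10
cmp esi, 14  (cmp 10,14)
jne body: taken
shl edx, 2 → edx=639<<2=2556
and edi, 127 → edi=12&127=12
add edx, 3 → edx=2556+3=2559
add esi, 2 → esi=10+2=12
cmp esi, 14  (cmp 12,14)
jne body: taken
shl edx, 2 → edx=2559<<2=10236
and edi, 127 → edi=12&127=12
add edx, 3 → edx=10236+3=10239
add esi, 2 → esi=12+2=14
cmp esi, 14  (cmp 14,14)
jne body: not taken
mod edi, 7 → edi=12%7=5
halt.
Total executed instructions: 35.

35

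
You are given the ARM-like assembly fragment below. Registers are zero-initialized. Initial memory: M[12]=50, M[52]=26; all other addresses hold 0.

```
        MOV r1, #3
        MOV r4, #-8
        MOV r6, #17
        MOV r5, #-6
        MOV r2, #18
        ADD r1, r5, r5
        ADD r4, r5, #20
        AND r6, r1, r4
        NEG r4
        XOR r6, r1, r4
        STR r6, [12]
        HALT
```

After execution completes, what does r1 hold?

-12

r1=3
r4=-8
r6=17
r5=-6
r2=18
r1=(-6)+(-6)=-12
r4=(-6)+20=14
r6=(-12)&14=4
r4=-(14)=-14
r6=(-12)^(-14)=6
STR r6, [12] → M[12]=6
halt.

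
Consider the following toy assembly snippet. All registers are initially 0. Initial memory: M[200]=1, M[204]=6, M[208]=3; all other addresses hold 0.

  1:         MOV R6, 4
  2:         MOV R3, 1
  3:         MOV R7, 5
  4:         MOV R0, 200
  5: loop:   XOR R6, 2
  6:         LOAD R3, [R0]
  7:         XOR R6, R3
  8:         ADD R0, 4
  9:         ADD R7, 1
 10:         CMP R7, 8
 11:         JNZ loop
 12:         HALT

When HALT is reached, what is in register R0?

R6=4
R3=1
R7=5
R0=200
R6=4^2=6
R3=M[200]=1
R6=6^1=7
R0=200+4=204
R7=5+1=6
CMP R7, 8  (cmp 6,8)
JNZ loop: taken
R6=7^2=5
R3=M[204]=6
R6=5^6=3
R0=204+4=208
R7=6+1=7
CMP R7, 8  (cmp 7,8)
JNZ loop: taken
R6=3^2=1
R3=M[208]=3
R6=1^3=2
R0=208+4=212
R7=7+1=8
CMP R7, 8  (cmp 8,8)
JNZ loop: not taken
halt.

212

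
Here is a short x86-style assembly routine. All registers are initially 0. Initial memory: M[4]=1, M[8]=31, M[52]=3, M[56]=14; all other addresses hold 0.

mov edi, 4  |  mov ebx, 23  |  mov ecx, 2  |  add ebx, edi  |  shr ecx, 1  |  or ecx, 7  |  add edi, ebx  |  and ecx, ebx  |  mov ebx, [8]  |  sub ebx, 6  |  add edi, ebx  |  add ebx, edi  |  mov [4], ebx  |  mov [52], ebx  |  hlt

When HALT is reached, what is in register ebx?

mov edi, 4 → edi=4
mov ebx, 23 → ebx=23
mov ecx, 2 → ecx=2
add ebx, edi → ebx=23+4=27
shr ecx, 1 → ecx=2>>1=1
or ecx, 7 → ecx=1|7=7
add edi, ebx → edi=4+27=31
and ecx, ebx → ecx=7&27=3
mov ebx, [8] → ebx=M[8]=31
sub ebx, 6 → ebx=31-6=25
add edi, ebx → edi=31+25=56
add ebx, edi → ebx=25+56=81
mov [4], ebx → M[4]=81
mov [52], ebx → M[52]=81
halt.

81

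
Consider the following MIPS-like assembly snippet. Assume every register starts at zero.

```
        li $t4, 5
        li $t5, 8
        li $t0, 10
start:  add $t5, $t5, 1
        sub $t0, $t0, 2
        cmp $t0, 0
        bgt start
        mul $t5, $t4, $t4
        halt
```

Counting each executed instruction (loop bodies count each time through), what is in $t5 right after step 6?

after li $t4, 5: $t4=5
after li $t5, 8: $t5=8
after li $t0, 10: $t0=10
after add $t5, $t5, 1: $t5=8+1=9
after sub $t0, $t0, 2: $t0=10-2=8
cmp $t0, 0  (cmp 8,0)
After step 6: $t5 = 9.

9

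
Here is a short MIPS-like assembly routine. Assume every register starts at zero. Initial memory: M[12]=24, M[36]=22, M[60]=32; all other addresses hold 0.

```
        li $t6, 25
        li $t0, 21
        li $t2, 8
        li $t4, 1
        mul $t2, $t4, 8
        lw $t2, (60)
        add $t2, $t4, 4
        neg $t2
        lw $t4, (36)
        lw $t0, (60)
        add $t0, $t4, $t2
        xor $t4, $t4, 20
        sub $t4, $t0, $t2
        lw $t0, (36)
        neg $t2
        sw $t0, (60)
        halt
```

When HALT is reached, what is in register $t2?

5

after li $t6, 25: $t6=25
after li $t0, 21: $t0=21
after li $t2, 8: $t2=8
after li $t4, 1: $t4=1
after mul $t2, $t4, 8: $t2=1*8=8
after lw $t2, (60): $t2=M[60]=32
after add $t2, $t4, 4: $t2=1+4=5
after neg $t2: $t2=-(5)=-5
after lw $t4, (36): $t4=M[36]=22
after lw $t0, (60): $t0=M[60]=32
after add $t0, $t4, $t2: $t0=22+(-5)=17
after xor $t4, $t4, 20: $t4=22^20=2
after sub $t4, $t0, $t2: $t4=17-(-5)=22
after lw $t0, (36): $t0=M[36]=22
after neg $t2: $t2=-(-5)=5
sw $t0, (60) → M[60]=22
halt.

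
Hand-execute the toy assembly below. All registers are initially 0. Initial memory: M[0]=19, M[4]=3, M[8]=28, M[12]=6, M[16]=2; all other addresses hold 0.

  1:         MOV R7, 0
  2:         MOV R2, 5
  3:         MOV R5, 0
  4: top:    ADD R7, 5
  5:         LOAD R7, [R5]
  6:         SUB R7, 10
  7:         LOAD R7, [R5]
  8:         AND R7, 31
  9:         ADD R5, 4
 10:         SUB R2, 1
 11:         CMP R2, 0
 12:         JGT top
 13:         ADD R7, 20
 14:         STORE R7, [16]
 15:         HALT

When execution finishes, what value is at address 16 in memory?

22

MOV R7, 0 → R7=0
MOV R2, 5 → R2=5
MOV R5, 0 → R5=0
ADD R7, 5 → R7=0+5=5
LOAD R7, [R5] → R7=M[0]=19
SUB R7, 10 → R7=19-10=9
LOAD R7, [R5] → R7=M[0]=19
AND R7, 31 → R7=19&31=19
ADD R5, 4 → R5=0+4=4
SUB R2, 1 → R2=5-1=4
CMP R2, 0  (cmp 4,0)
JGT top: taken
ADD R7, 5 → R7=19+5=24
LOAD R7, [R5] → R7=M[4]=3
SUB R7, 10 → R7=3-10=-7
LOAD R7, [R5] → R7=M[4]=3
AND R7, 31 → R7=3&31=3
ADD R5, 4 → R5=4+4=8
SUB R2, 1 → R2=4-1=3
CMP R2, 0  (cmp 3,0)
JGT top: taken
ADD R7, 5 → R7=3+5=8
LOAD R7, [R5] → R7=M[8]=28
SUB R7, 10 → R7=28-10=18
LOAD R7, [R5] → R7=M[8]=28
AND R7, 31 → R7=28&31=28
ADD R5, 4 → R5=8+4=12
SUB R2, 1 → R2=3-1=2
CMP R2, 0  (cmp 2,0)
JGT top: taken
ADD R7, 5 → R7=28+5=33
LOAD R7, [R5] → R7=M[12]=6
SUB R7, 10 → R7=6-10=-4
LOAD R7, [R5] → R7=M[12]=6
AND R7, 31 → R7=6&31=6
ADD R5, 4 → R5=12+4=16
SUB R2, 1 → R2=2-1=1
CMP R2, 0  (cmp 1,0)
JGT top: taken
ADD R7, 5 → R7=6+5=11
LOAD R7, [R5] → R7=M[16]=2
SUB R7, 10 → R7=2-10=-8
LOAD R7, [R5] → R7=M[16]=2
AND R7, 31 → R7=2&31=2
ADD R5, 4 → R5=16+4=20
SUB R2, 1 → R2=1-1=0
CMP R2, 0  (cmp 0,0)
JGT top: not taken
ADD R7, 20 → R7=2+20=22
STORE R7, [16] → M[16]=22
halt.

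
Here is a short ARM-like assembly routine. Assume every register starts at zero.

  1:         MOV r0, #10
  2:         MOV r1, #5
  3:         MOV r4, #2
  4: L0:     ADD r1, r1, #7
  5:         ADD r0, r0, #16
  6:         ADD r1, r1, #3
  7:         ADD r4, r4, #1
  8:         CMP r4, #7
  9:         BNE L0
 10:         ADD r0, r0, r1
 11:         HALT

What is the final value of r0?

145

r0=10
r1=5
r4=2
r1=5+7=12
r0=10+16=26
r1=12+3=15
r4=2+1=3
CMP r4, #7  (cmp 3,7)
BNE L0: taken
r1=15+7=22
r0=26+16=42
r1=22+3=25
r4=3+1=4
CMP r4, #7  (cmp 4,7)
BNE L0: taken
r1=25+7=32
r0=42+16=58
r1=32+3=35
r4=4+1=5
CMP r4, #7  (cmp 5,7)
BNE L0: taken
r1=35+7=42
r0=58+16=74
r1=42+3=45
r4=5+1=6
CMP r4, #7  (cmp 6,7)
BNE L0: taken
r1=45+7=52
r0=74+16=90
r1=52+3=55
r4=6+1=7
CMP r4, #7  (cmp 7,7)
BNE L0: not taken
r0=90+55=145
halt.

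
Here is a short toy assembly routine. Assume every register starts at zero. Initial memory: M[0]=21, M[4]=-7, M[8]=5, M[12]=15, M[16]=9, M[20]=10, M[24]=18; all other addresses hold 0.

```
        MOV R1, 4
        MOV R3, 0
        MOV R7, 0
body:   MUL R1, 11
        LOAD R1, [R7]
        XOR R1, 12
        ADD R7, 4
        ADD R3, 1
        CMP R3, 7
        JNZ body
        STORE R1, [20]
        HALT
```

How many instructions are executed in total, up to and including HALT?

54

R1=4
R3=0
R7=0
R1=4*11=44
R1=M[0]=21
R1=21^12=25
R7=0+4=4
R3=0+1=1
CMP R3, 7  (cmp 1,7)
JNZ body: taken
R1=25*11=275
R1=M[4]=-7
R1=(-7)^12=-11
R7=4+4=8
R3=1+1=2
CMP R3, 7  (cmp 2,7)
JNZ body: taken
R1=(-11)*11=-121
R1=M[8]=5
R1=5^12=9
R7=8+4=12
R3=2+1=3
CMP R3, 7  (cmp 3,7)
JNZ body: taken
R1=9*11=99
R1=M[12]=15
R1=15^12=3
R7=12+4=16
R3=3+1=4
CMP R3, 7  (cmp 4,7)
JNZ body: taken
R1=3*11=33
R1=M[16]=9
R1=9^12=5
R7=16+4=20
R3=4+1=5
CMP R3, 7  (cmp 5,7)
JNZ body: taken
R1=5*11=55
R1=M[20]=10
R1=10^12=6
R7=20+4=24
R3=5+1=6
CMP R3, 7  (cmp 6,7)
JNZ body: taken
R1=6*11=66
R1=M[24]=18
R1=18^12=30
R7=24+4=28
R3=6+1=7
CMP R3, 7  (cmp 7,7)
JNZ body: not taken
STORE R1, [20] → M[20]=30
halt.
Total executed instructions: 54.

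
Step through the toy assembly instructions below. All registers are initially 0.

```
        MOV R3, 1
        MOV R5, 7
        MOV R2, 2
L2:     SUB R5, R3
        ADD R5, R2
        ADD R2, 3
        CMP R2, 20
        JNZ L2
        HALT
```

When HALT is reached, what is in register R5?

MOV R3, 1 → R3=1
MOV R5, 7 → R5=7
MOV R2, 2 → R2=2
SUB R5, R3 → R5=7-1=6
ADD R5, R2 → R5=6+2=8
ADD R2, 3 → R2=2+3=5
CMP R2, 20  (cmp 5,20)
JNZ L2: taken
SUB R5, R3 → R5=8-1=7
ADD R5, R2 → R5=7+5=12
ADD R2, 3 → R2=5+3=8
CMP R2, 20  (cmp 8,20)
JNZ L2: taken
SUB R5, R3 → R5=12-1=11
ADD R5, R2 → R5=11+8=19
ADD R2, 3 → R2=8+3=11
CMP R2, 20  (cmp 11,20)
JNZ L2: taken
SUB R5, R3 → R5=19-1=18
ADD R5, R2 → R5=18+11=29
ADD R2, 3 → R2=11+3=14
CMP R2, 20  (cmp 14,20)
JNZ L2: taken
SUB R5, R3 → R5=29-1=28
ADD R5, R2 → R5=28+14=42
ADD R2, 3 → R2=14+3=17
CMP R2, 20  (cmp 17,20)
JNZ L2: taken
SUB R5, R3 → R5=42-1=41
ADD R5, R2 → R5=41+17=58
ADD R2, 3 → R2=17+3=20
CMP R2, 20  (cmp 20,20)
JNZ L2: not taken
halt.

58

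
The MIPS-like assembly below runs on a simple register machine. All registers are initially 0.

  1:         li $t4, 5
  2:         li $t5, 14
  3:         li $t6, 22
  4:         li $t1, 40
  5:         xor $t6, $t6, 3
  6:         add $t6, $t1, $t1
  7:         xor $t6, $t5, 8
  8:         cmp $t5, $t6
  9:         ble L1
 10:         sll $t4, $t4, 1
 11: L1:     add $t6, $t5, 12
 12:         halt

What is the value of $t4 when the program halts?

10

li $t4, 5 → $t4=5
li $t5, 14 → $t5=14
li $t6, 22 → $t6=22
li $t1, 40 → $t1=40
xor $t6, $t6, 3 → $t6=22^3=21
add $t6, $t1, $t1 → $t6=40+40=80
xor $t6, $t5, 8 → $t6=14^8=6
cmp $t5, $t6  (cmp 14,6)
ble L1: not taken
sll $t4, $t4, 1 → $t4=5<<1=10
add $t6, $t5, 12 → $t6=14+12=26
halt.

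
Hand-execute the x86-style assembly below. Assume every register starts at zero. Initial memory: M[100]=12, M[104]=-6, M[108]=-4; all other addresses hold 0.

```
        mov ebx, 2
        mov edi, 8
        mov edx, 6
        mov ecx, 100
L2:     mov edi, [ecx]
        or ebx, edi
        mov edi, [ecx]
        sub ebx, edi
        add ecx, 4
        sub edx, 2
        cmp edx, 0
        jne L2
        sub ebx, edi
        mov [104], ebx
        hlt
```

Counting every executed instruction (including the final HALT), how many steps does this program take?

after mov ebx, 2: ebx=2
after mov edi, 8: edi=8
after mov edx, 6: edx=6
after mov ecx, 100: ecx=100
after mov edi, [ecx]: edi=M[100]=12
after or ebx, edi: ebx=2|12=14
after mov edi, [ecx]: edi=M[100]=12
after sub ebx, edi: ebx=14-12=2
after add ecx, 4: ecx=100+4=104
after sub edx, 2: edx=6-2=4
cmp edx, 0  (cmp 4,0)
jne L2: taken
after mov edi, [ecx]: edi=M[104]=-6
after or ebx, edi: ebx=2|(-6)=-6
after mov edi, [ecx]: edi=M[104]=-6
after sub ebx, edi: ebx=(-6)-(-6)=0
after add ecx, 4: ecx=104+4=108
after sub edx, 2: edx=4-2=2
cmp edx, 0  (cmp 2,0)
jne L2: taken
after mov edi, [ecx]: edi=M[108]=-4
after or ebx, edi: ebx=0|(-4)=-4
after mov edi, [ecx]: edi=M[108]=-4
after sub ebx, edi: ebx=(-4)-(-4)=0
after add ecx, 4: ecx=108+4=112
after sub edx, 2: edx=2-2=0
cmp edx, 0  (cmp 0,0)
jne L2: not taken
after sub ebx, edi: ebx=0-(-4)=4
mov [104], ebx → M[104]=4
halt.
Total executed instructions: 31.

31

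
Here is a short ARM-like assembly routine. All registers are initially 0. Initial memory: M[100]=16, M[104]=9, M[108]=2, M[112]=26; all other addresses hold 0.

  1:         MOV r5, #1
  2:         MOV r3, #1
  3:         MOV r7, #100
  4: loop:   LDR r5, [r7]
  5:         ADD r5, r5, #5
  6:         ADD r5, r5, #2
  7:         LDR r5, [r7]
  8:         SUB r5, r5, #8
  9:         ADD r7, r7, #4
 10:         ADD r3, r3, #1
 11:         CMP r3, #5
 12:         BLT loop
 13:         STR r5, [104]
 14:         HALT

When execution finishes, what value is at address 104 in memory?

MOV r5, #1 → r5=1
MOV r3, #1 → r3=1
MOV r7, #100 → r7=100
LDR r5, [r7] → r5=M[100]=16
ADD r5, r5, #5 → r5=16+5=21
ADD r5, r5, #2 → r5=21+2=23
LDR r5, [r7] → r5=M[100]=16
SUB r5, r5, #8 → r5=16-8=8
ADD r7, r7, #4 → r7=100+4=104
ADD r3, r3, #1 → r3=1+1=2
CMP r3, #5  (cmp 2,5)
BLT loop: taken
LDR r5, [r7] → r5=M[104]=9
ADD r5, r5, #5 → r5=9+5=14
ADD r5, r5, #2 → r5=14+2=16
LDR r5, [r7] → r5=M[104]=9
SUB r5, r5, #8 → r5=9-8=1
ADD r7, r7, #4 → r7=104+4=108
ADD r3, r3, #1 → r3=2+1=3
CMP r3, #5  (cmp 3,5)
BLT loop: taken
LDR r5, [r7] → r5=M[108]=2
ADD r5, r5, #5 → r5=2+5=7
ADD r5, r5, #2 → r5=7+2=9
LDR r5, [r7] → r5=M[108]=2
SUB r5, r5, #8 → r5=2-8=-6
ADD r7, r7, #4 → r7=108+4=112
ADD r3, r3, #1 → r3=3+1=4
CMP r3, #5  (cmp 4,5)
BLT loop: taken
LDR r5, [r7] → r5=M[112]=26
ADD r5, r5, #5 → r5=26+5=31
ADD r5, r5, #2 → r5=31+2=33
LDR r5, [r7] → r5=M[112]=26
SUB r5, r5, #8 → r5=26-8=18
ADD r7, r7, #4 → r7=112+4=116
ADD r3, r3, #1 → r3=4+1=5
CMP r3, #5  (cmp 5,5)
BLT loop: not taken
STR r5, [104] → M[104]=18
halt.

18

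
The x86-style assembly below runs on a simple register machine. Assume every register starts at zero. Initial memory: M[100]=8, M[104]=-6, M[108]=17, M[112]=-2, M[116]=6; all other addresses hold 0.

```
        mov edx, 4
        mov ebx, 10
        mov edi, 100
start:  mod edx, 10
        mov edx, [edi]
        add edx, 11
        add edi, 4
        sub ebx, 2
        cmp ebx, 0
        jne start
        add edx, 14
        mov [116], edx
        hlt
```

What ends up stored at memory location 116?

31

edx=4
ebx=10
edi=100
edx=4%10=4
edx=M[100]=8
edx=8+11=19
edi=100+4=104
ebx=10-2=8
cmp ebx, 0  (cmp 8,0)
jne start: taken
edx=19%10=9
edx=M[104]=-6
edx=(-6)+11=5
edi=104+4=108
ebx=8-2=6
cmp ebx, 0  (cmp 6,0)
jne start: taken
edx=5%10=5
edx=M[108]=17
edx=17+11=28
edi=108+4=112
ebx=6-2=4
cmp ebx, 0  (cmp 4,0)
jne start: taken
edx=28%10=8
edx=M[112]=-2
edx=(-2)+11=9
edi=112+4=116
ebx=4-2=2
cmp ebx, 0  (cmp 2,0)
jne start: taken
edx=9%10=9
edx=M[116]=6
edx=6+11=17
edi=116+4=120
ebx=2-2=0
cmp ebx, 0  (cmp 0,0)
jne start: not taken
edx=17+14=31
mov [116], edx → M[116]=31
halt.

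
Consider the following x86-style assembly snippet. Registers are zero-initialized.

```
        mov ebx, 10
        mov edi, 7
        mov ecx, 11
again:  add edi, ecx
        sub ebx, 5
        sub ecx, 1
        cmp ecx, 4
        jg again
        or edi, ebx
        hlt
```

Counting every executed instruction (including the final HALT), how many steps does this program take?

40

mov ebx, 10 → ebx=10
mov edi, 7 → edi=7
mov ecx, 11 → ecx=11
add edi, ecx → edi=7+11=18
sub ebx, 5 → ebx=10-5=5
sub ecx, 1 → ecx=11-1=10
cmp ecx, 4  (cmp 10,4)
jg again: taken
add edi, ecx → edi=18+10=28
sub ebx, 5 → ebx=5-5=0
sub ecx, 1 → ecx=10-1=9
cmp ecx, 4  (cmp 9,4)
jg again: taken
add edi, ecx → edi=28+9=37
sub ebx, 5 → ebx=0-5=-5
sub ecx, 1 → ecx=9-1=8
cmp ecx, 4  (cmp 8,4)
jg again: taken
add edi, ecx → edi=37+8=45
sub ebx, 5 → ebx=(-5)-5=-10
sub ecx, 1 → ecx=8-1=7
cmp ecx, 4  (cmp 7,4)
jg again: taken
add edi, ecx → edi=45+7=52
sub ebx, 5 → ebx=(-10)-5=-15
sub ecx, 1 → ecx=7-1=6
cmp ecx, 4  (cmp 6,4)
jg again: taken
add edi, ecx → edi=52+6=58
sub ebx, 5 → ebx=(-15)-5=-20
sub ecx, 1 → ecx=6-1=5
cmp ecx, 4  (cmp 5,4)
jg again: taken
add edi, ecx → edi=58+5=63
sub ebx, 5 → ebx=(-20)-5=-25
sub ecx, 1 → ecx=5-1=4
cmp ecx, 4  (cmp 4,4)
jg again: not taken
or edi, ebx → edi=63|(-25)=-1
halt.
Total executed instructions: 40.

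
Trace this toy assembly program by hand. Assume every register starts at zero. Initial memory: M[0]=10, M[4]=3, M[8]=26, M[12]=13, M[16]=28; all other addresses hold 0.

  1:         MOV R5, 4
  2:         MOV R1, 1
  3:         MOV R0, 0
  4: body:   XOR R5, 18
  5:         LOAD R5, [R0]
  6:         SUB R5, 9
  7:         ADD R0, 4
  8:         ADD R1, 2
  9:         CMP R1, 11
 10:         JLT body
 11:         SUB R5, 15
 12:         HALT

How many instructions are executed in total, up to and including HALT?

40

R5=4
R1=1
R0=0
R5=4^18=22
R5=M[0]=10
R5=10-9=1
R0=0+4=4
R1=1+2=3
CMP R1, 11  (cmp 3,11)
JLT body: taken
R5=1^18=19
R5=M[4]=3
R5=3-9=-6
R0=4+4=8
R1=3+2=5
CMP R1, 11  (cmp 5,11)
JLT body: taken
R5=(-6)^18=-24
R5=M[8]=26
R5=26-9=17
R0=8+4=12
R1=5+2=7
CMP R1, 11  (cmp 7,11)
JLT body: taken
R5=17^18=3
R5=M[12]=13
R5=13-9=4
R0=12+4=16
R1=7+2=9
CMP R1, 11  (cmp 9,11)
JLT body: taken
R5=4^18=22
R5=M[16]=28
R5=28-9=19
R0=16+4=20
R1=9+2=11
CMP R1, 11  (cmp 11,11)
JLT body: not taken
R5=19-15=4
halt.
Total executed instructions: 40.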